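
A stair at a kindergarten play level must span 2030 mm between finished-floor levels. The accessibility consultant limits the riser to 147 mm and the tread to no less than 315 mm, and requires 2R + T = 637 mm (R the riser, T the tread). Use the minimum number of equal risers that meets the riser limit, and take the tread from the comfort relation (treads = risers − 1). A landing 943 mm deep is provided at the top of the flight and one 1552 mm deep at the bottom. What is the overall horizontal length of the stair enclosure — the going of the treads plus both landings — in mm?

At most 147 each: 2030/147 = 13.81, giving 14 risers.
R = 2030 ÷ 14 = 145 mm.
T = 637 − 2·145 = 347 mm, which satisfies the 315 mm minimum.
Treads = 14 − 1 = 13; going = 13 × 347 = 4511 mm.
Enclosure = 4511 + 943 + 1552 = 7006 mm.

7006 mm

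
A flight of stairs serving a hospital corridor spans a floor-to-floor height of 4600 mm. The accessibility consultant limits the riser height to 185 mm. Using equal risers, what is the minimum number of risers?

25 risers

4600 / 185 = 24.86, so 25 risers are needed.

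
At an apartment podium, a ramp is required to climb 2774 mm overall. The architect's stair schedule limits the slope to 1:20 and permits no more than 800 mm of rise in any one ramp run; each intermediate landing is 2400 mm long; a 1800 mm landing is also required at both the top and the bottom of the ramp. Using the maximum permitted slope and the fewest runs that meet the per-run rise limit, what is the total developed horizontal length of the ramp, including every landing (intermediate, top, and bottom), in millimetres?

⌈2774/800⌉ = 4 ramp runs. That means 3 intermediate landings.
Ramp run (horizontal) at 1:20: 2774 × 20 = 55480 mm.
3 intermediate landings contribute 3 × 2400 = 7200 mm.
Top and bottom landings: 2 × 1800 = 3600 mm.
Total = 55480 + 7200 + 3600 = 66280 mm.

66280 mm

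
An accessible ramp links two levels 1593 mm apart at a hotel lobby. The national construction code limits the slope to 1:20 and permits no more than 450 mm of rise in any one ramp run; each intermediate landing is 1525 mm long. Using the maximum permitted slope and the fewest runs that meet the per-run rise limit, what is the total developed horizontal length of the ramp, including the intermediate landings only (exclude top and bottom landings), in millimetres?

36435 mm

⌈1593/450⌉ = 4 ramp runs. That means 3 intermediate landings.
Horizontal run for 1593 mm of rise at 1:20 is 1593 × 20 = 31860 mm.
3 intermediate landings contribute 3 × 1525 = 4575 mm.
Developed length = 31860 + 4575 = 36435 mm.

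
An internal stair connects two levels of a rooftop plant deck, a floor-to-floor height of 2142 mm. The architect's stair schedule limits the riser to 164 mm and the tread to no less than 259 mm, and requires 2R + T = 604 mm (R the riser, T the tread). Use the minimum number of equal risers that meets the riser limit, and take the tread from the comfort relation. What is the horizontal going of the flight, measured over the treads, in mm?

3874 mm

⌈2142/164⌉ = 14 risers.
R = 2142 ÷ 14 = 153 mm.
T = 604 − 2·153 = 298 mm, which satisfies the 259 mm minimum.
Treads = 14 − 1 = 13; going = 13 × 298 = 3874 mm.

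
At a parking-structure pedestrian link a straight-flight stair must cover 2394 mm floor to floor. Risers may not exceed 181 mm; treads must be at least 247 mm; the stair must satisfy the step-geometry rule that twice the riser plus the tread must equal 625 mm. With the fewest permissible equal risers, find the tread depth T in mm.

283 mm

2394 / 181 = 13.23, so 14 risers are needed.
R = 2394 ÷ 14 = 171 mm.
From 2R + T = 625: T = 625 − 342 = 283 mm.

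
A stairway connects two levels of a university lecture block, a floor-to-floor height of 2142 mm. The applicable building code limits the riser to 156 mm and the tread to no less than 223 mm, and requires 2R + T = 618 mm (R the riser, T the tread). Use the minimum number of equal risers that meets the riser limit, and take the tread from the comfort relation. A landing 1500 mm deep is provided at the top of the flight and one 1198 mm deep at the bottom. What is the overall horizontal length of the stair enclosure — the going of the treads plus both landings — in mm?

At most 156 each: 2142/156 = 13.73, giving 14 risers.
Riser R = 2142 / 14 = 153 mm, within the 156 mm limit.
From 2R + T = 618: T = 618 − 306 = 312 mm.
Treads = 14 − 1 = 13; going = 13 × 312 = 4056 mm.
Add landings: 4056 + 1500 + 1198 = 6754 mm.

6754 mm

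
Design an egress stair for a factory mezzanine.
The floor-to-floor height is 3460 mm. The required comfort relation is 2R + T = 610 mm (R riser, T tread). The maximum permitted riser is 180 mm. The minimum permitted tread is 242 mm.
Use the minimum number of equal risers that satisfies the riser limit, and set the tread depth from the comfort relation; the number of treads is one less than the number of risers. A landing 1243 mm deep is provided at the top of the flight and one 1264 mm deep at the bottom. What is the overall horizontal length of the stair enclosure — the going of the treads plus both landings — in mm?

⌈3460/180⌉ = 20 risers.
Riser R = 3460 / 20 = 173 mm, within the 180 mm limit.
From 2R + T = 610: T = 610 − 346 = 264 mm.
Treads = 20 − 1 = 19; going = 19 × 264 = 5016 mm.
Enclosure = 5016 + 1243 + 1264 = 7523 mm.

7523 mm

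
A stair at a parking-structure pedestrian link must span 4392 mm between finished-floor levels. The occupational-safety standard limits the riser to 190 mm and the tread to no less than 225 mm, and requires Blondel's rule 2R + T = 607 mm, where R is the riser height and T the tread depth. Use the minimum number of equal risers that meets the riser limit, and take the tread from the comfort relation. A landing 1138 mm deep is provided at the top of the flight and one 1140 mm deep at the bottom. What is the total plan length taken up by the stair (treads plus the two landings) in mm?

At most 190 each: 4392/190 = 23.12, giving 24 risers.
Riser R = 4392 / 24 = 183 mm, within the 190 mm limit.
From 2R + T = 607: T = 607 − 366 = 241 mm.
24 risers give 23 treads; going = 23 × 241 = 5543 mm.
Enclosure = 5543 + 1138 + 1140 = 7821 mm.

7821 mm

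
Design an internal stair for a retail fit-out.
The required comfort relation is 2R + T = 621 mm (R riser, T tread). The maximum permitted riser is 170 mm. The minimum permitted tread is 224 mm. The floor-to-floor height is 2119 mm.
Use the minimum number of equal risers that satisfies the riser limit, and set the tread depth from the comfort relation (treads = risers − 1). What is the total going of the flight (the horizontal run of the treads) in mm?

⌈2119/170⌉ = 13 risers.
Riser R = 2119 / 13 = 163 mm, within the 170 mm limit.
Tread T = 621 − 2 × 163 = 295 mm (≥ 224 mm).
13 risers give 12 treads; going = 12 × 295 = 3540 mm.

3540 mm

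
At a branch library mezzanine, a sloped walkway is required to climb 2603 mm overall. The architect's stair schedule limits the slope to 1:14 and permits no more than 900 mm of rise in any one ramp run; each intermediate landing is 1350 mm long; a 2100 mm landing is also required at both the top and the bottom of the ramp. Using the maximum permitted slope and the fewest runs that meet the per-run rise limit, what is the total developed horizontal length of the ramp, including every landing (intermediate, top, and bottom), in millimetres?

43342 mm

2603 / 900 = 2.892 → round up to 3 ramp runs. That means 2 intermediate landings.
Ramp run (horizontal) at 1:14: 2603 × 14 = 36442 mm.
Intermediate landings: 2 × 1350 = 2700 mm.
Top and bottom landings: 2 × 2100 = 4200 mm.
Total = 36442 + 2700 + 4200 = 43342 mm.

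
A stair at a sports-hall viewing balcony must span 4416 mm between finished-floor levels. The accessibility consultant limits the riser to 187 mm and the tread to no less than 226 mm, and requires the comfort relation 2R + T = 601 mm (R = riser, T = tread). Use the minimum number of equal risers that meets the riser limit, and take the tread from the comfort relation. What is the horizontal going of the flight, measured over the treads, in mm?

At most 187 each: 4416/187 = 23.61, giving 24 risers.
Riser R = 4416 / 24 = 184 mm, within the 187 mm limit.
Tread T = 601 − 2 × 184 = 233 mm (≥ 226 mm).
Treads = 24 − 1 = 23; going = 23 × 233 = 5359 mm.

5359 mm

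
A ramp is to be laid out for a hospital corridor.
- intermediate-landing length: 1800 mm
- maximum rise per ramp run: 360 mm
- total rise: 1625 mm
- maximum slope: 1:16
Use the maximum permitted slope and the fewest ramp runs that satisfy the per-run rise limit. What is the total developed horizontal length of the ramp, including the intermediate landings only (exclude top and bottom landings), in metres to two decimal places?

33.20 m

At most 360 each: 1625/360 = 4.51, giving 5 ramp runs. That means 4 intermediate landings.
Horizontal run for 1625 mm of rise at 1:16 is 1625 × 16 = 26000 mm.
4 intermediate landings contribute 4 × 1800 = 7200 mm.
Total developed length = 26000 + 7200 = 33200 mm.
= 33.20 m.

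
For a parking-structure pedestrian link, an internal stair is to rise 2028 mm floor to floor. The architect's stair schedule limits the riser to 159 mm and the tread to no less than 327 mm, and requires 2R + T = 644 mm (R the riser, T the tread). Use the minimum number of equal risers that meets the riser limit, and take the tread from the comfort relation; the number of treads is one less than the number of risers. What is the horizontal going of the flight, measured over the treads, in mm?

2028 / 159 = 12.75, so 13 risers are needed.
R = 2028 ÷ 13 = 156 mm.
Tread T = 644 − 2 × 156 = 332 mm (≥ 327 mm).
Going = (13 − 1) × 332 = 3984 mm.

3984 mm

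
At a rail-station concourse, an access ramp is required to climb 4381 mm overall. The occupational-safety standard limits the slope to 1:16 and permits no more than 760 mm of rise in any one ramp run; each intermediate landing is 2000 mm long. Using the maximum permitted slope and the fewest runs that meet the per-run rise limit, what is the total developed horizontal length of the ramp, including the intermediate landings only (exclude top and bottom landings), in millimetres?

80096 mm

At most 760 each: 4381/760 = 5.76, giving 6 ramp runs. That means 5 intermediate landings.
Horizontal run for 4381 mm of rise at 1:16 is 4381 × 16 = 70096 mm.
Intermediate landings: 5 × 2000 = 10000 mm.
Developed length = 70096 + 10000 = 80096 mm.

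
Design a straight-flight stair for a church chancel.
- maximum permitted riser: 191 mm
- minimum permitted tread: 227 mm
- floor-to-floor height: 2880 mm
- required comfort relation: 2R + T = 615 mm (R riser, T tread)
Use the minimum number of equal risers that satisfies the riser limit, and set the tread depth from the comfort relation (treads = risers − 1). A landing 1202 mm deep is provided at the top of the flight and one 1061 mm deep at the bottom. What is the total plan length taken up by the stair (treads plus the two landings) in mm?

6088 mm

2880 / 191 = 15.079 → round up to 16 risers.
Riser R = 2880 / 16 = 180 mm, within the 191 mm limit.
From 2R + T = 615: T = 615 − 360 = 255 mm.
Going = (16 − 1) × 255 = 3825 mm.
Add landings: 3825 + 1202 + 1061 = 6088 mm.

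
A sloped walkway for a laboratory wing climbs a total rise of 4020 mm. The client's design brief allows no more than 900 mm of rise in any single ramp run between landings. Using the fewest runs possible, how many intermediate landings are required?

4 intermediate landings

4020 / 900 = 4.467 → round up to 5 ramp runs.
5 runs are separated by 4 intermediate landings.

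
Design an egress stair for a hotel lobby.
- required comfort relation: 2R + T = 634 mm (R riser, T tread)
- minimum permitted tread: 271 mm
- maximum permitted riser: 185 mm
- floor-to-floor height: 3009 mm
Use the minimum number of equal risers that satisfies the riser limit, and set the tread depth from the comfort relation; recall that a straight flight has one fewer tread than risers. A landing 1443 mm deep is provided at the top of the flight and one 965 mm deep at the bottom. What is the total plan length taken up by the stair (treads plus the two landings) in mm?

6888 mm

3009 / 185 = 16.26, so 17 risers are needed.
R = 3009 ÷ 17 = 177 mm.
From 2R + T = 634: T = 634 − 354 = 280 mm.
Going = (17 − 1) × 280 = 4480 mm.
Add landings: 4480 + 1443 + 965 = 6888 mm.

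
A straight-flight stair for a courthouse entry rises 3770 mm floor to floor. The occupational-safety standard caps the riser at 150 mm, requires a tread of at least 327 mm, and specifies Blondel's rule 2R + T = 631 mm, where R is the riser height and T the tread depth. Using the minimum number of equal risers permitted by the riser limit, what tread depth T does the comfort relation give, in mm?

⌈3770/150⌉ = 26 risers.
R = 3770 ÷ 26 = 145 mm.
From 2R + T = 631: T = 631 − 290 = 341 mm.

341 mm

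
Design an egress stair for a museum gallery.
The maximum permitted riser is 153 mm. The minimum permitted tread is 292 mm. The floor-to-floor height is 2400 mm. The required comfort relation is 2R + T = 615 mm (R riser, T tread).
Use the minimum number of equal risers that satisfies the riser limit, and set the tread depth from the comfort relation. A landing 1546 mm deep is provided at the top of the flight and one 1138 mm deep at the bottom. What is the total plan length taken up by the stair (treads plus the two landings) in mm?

7409 mm

2400 / 153 = 15.686 → round up to 16 risers.
Riser R = 2400 / 16 = 150 mm, within the 153 mm limit.
Tread T = 615 − 2 × 150 = 315 mm (≥ 292 mm).
Going = (16 − 1) × 315 = 4725 mm.
Add landings: 4725 + 1546 + 1138 = 7409 mm.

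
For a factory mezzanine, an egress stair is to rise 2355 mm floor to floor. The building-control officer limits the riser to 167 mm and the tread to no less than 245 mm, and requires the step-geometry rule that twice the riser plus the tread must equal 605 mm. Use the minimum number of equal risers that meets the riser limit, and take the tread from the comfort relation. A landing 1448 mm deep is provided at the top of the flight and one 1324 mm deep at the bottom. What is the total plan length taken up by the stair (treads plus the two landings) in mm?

6846 mm

At most 167 each: 2355/167 = 14.10, giving 15 risers.
Each riser is 2355/15 = 157 mm (≤ 167 mm).
T = 605 − 2·157 = 291 mm, which satisfies the 245 mm minimum.
15 risers give 14 treads; going = 14 × 291 = 4074 mm.
Enclosure = 4074 + 1448 + 1324 = 6846 mm.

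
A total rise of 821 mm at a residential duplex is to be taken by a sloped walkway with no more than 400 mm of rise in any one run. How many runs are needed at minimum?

821 / 400 = 2.053 → round up to 3 ramp runs.

3 runs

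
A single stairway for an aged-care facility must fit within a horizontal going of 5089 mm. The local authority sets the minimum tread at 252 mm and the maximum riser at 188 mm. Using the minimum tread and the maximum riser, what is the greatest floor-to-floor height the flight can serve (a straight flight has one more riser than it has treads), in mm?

5089 / 252 = 20.19, so 20 treads fit.
Risers = treads + 1 = 21.
Maximum height = 21 × 188 = 3948 mm.

3948 mm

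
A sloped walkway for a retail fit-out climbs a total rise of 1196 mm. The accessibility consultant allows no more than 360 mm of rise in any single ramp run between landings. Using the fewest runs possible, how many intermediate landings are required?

1196 / 360 = 3.32, so 4 ramp runs are needed.
4 runs are separated by 3 intermediate landings.

3 intermediate landings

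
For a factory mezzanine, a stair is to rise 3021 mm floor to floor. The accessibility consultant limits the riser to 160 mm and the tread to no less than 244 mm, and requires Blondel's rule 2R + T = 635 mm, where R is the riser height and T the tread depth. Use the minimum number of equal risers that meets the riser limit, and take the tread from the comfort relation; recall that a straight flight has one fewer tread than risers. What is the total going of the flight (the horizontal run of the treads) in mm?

5706 mm

3021 / 160 = 18.881 → round up to 19 risers.
R = 3021 ÷ 19 = 159 mm.
Tread T = 635 − 2 × 159 = 317 mm (≥ 244 mm).
Treads = 19 − 1 = 18; going = 18 × 317 = 5706 mm.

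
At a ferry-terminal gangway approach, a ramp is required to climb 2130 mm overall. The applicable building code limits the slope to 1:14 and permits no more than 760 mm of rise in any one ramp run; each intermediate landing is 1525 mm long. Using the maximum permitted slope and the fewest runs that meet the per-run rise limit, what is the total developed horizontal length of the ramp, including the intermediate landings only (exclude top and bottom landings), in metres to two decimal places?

At most 760 each: 2130/760 = 2.80, giving 3 ramp runs. That means 2 intermediate landings.
Horizontal run for 2130 mm of rise at 1:14 is 2130 × 14 = 29820 mm.
Intermediate landings: 2 × 1525 = 3050 mm.
Developed length = 29820 + 3050 = 32870 mm.
= 32.87 m.

32.87 m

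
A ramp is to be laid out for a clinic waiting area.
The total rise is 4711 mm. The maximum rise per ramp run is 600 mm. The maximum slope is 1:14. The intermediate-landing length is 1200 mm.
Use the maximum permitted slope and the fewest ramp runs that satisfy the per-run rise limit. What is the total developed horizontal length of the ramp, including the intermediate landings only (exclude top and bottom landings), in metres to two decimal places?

At most 600 each: 4711/600 = 7.85, giving 8 ramp runs. That means 7 intermediate landings.
Horizontal run for 4711 mm of rise at 1:14 is 4711 × 14 = 65954 mm.
Intermediate landings: 7 × 1200 = 8400 mm.
Developed length = 65954 + 8400 = 74354 mm.
= 74.35 m.

74.35 m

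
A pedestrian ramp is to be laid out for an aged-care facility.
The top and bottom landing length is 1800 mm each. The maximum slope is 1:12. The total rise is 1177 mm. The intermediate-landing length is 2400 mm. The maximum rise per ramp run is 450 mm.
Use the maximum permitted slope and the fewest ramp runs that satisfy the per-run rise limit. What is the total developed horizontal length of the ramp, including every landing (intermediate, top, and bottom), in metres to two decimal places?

1177 / 450 = 2.62, so 3 ramp runs are needed. That means 2 intermediate landings.
Ramp run (horizontal) at 1:12: 1177 × 12 = 14124 mm.
2 intermediate landings contribute 2 × 2400 = 4800 mm.
Top and bottom landings: 2 × 1800 = 3600 mm.
Total = 14124 + 4800 + 3600 = 22524 mm.
= 22.52 m.

22.52 m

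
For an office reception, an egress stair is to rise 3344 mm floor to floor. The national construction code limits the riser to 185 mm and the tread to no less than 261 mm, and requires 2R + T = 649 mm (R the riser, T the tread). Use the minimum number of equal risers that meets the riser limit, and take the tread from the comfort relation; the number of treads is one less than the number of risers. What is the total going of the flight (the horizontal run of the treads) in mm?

5346 mm

3344 / 185 = 18.076 → round up to 19 risers.
Each riser is 3344/19 = 176 mm (≤ 185 mm).
From 2R + T = 649: T = 649 − 352 = 297 mm.
Going = (19 − 1) × 297 = 5346 mm.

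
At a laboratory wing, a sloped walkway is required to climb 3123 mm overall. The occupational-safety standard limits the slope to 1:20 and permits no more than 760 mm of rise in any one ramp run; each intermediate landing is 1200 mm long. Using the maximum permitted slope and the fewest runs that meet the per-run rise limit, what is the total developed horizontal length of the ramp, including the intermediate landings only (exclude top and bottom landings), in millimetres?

67260 mm

At most 760 each: 3123/760 = 4.11, giving 5 ramp runs. That means 4 intermediate landings.
Horizontal run for 3123 mm of rise at 1:20 is 3123 × 20 = 62460 mm.
Intermediate landings: 4 × 1200 = 4800 mm.
Total developed length = 62460 + 4800 = 67260 mm.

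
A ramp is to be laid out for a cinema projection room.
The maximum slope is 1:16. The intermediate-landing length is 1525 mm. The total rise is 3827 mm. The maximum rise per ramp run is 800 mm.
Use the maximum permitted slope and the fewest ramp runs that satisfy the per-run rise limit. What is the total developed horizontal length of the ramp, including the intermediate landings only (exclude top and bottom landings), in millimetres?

67332 mm

3827 / 800 = 4.78, so 5 ramp runs are needed. That means 4 intermediate landings.
Horizontal run for 3827 mm of rise at 1:16 is 3827 × 16 = 61232 mm.
Intermediate landings: 4 × 1525 = 6100 mm.
Total developed length = 61232 + 6100 = 67332 mm.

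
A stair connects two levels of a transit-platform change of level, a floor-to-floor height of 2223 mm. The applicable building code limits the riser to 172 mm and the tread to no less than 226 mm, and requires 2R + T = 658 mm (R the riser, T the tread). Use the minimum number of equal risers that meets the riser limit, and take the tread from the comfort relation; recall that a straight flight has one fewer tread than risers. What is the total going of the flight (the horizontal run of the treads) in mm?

3792 mm

2223 / 172 = 12.92, so 13 risers are needed.
Riser R = 2223 / 13 = 171 mm, within the 172 mm limit.
Tread T = 658 − 2 × 171 = 316 mm (≥ 226 mm).
13 risers give 12 treads; going = 12 × 316 = 3792 mm.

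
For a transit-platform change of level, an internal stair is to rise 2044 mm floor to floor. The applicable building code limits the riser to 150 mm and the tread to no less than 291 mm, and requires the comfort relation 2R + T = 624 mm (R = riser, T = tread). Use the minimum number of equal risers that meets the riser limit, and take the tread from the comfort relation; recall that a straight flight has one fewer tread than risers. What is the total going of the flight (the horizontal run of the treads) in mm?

4316 mm

2044 / 150 = 13.627 → round up to 14 risers.
R = 2044 ÷ 14 = 146 mm.
T = 624 − 2·146 = 332 mm, which satisfies the 291 mm minimum.
Going = (14 − 1) × 332 = 4316 mm.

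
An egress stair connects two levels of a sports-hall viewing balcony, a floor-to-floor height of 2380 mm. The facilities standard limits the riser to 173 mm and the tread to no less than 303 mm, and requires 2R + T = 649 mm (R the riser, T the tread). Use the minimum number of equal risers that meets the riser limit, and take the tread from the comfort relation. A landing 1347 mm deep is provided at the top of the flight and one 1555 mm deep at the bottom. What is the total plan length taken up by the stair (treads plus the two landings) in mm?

2380 / 173 = 13.757 → round up to 14 risers.
R = 2380 ÷ 14 = 170 mm.
T = 649 − 2·170 = 309 mm, which satisfies the 303 mm minimum.
14 risers give 13 treads; going = 13 × 309 = 4017 mm.
Enclosure = 4017 + 1347 + 1555 = 6919 mm.

6919 mm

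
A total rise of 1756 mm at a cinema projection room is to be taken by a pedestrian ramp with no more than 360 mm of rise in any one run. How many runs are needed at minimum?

5 runs

At most 360 each: 1756/360 = 4.88, giving 5 ramp runs.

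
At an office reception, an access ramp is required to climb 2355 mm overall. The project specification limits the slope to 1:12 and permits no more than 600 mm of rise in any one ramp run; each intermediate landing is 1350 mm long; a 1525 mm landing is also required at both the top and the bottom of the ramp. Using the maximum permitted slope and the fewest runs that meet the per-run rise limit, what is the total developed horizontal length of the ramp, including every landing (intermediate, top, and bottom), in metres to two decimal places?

35.36 m

At most 600 each: 2355/600 = 3.92, giving 4 ramp runs. That means 3 intermediate landings.
Horizontal run for 2355 mm of rise at 1:12 is 2355 × 12 = 28260 mm.
3 intermediate landings contribute 3 × 1350 = 4050 mm.
Top and bottom landings: 2 × 1525 = 3050 mm.
Total = 28260 + 4050 + 3050 = 35360 mm.
= 35.36 m.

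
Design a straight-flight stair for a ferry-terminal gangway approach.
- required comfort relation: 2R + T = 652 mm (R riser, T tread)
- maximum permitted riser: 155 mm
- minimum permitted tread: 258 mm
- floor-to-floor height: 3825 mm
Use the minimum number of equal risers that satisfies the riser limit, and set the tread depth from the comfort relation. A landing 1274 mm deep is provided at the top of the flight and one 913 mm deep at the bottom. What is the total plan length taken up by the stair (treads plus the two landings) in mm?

10491 mm

⌈3825/155⌉ = 25 risers.
Riser R = 3825 / 25 = 153 mm, within the 155 mm limit.
Tread T = 652 − 2 × 153 = 346 mm (≥ 258 mm).
Treads = 25 − 1 = 24; going = 24 × 346 = 8304 mm.
Add landings: 8304 + 1274 + 913 = 10491 mm.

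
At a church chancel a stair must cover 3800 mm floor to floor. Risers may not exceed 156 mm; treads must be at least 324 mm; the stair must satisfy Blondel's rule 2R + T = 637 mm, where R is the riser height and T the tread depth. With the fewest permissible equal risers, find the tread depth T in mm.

3800 / 156 = 24.36, so 25 risers are needed.
Riser R = 3800 / 25 = 152 mm, within the 156 mm limit.
T = 637 − 2·152 = 333 mm, which satisfies the 324 mm minimum.

333 mm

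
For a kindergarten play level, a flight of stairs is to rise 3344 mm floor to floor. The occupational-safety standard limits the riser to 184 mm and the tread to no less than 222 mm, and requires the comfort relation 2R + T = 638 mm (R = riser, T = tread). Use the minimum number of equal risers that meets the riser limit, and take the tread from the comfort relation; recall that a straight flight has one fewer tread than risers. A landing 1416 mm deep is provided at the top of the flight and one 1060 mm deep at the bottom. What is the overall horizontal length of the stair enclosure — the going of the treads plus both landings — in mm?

⌈3344/184⌉ = 19 risers.
R = 3344 ÷ 19 = 176 mm.
T = 638 − 2·176 = 286 mm, which satisfies the 222 mm minimum.
Treads = 19 − 1 = 18; going = 18 × 286 = 5148 mm.
Add landings: 5148 + 1416 + 1060 = 7624 mm.

7624 mm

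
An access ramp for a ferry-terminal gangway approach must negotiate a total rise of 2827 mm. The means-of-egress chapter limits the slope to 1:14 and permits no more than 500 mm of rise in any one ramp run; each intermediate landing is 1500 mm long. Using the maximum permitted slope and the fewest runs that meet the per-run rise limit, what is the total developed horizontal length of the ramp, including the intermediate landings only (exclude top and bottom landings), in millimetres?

47078 mm

At most 500 each: 2827/500 = 5.65, giving 6 ramp runs. That means 5 intermediate landings.
Horizontal run for 2827 mm of rise at 1:14 is 2827 × 14 = 39578 mm.
5 intermediate landings contribute 5 × 1500 = 7500 mm.
Developed length = 39578 + 7500 = 47078 mm.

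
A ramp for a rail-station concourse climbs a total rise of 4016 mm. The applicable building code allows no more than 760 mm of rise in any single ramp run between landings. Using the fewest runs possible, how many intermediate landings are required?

5 intermediate landings

At most 760 each: 4016/760 = 5.28, giving 6 ramp runs.
6 runs are separated by 5 intermediate landings.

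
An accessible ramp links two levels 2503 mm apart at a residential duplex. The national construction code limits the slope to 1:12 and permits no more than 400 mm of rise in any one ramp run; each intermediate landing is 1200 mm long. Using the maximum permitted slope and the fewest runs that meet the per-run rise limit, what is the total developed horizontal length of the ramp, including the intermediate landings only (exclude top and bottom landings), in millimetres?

37236 mm

⌈2503/400⌉ = 7 ramp runs. That means 6 intermediate landings.
Ramp run (horizontal) at 1:12: 2503 × 12 = 30036 mm.
6 intermediate landings contribute 6 × 1200 = 7200 mm.
Total developed length = 30036 + 7200 = 37236 mm.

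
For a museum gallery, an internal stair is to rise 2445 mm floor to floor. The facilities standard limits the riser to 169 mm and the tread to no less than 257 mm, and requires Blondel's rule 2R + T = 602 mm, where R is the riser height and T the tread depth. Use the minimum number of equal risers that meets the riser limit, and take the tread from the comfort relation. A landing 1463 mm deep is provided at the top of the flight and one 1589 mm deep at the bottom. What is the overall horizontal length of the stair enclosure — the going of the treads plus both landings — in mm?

6916 mm

2445 / 169 = 14.47, so 15 risers are needed.
Riser R = 2445 / 15 = 163 mm, within the 169 mm limit.
Tread T = 602 − 2 × 163 = 276 mm (≥ 257 mm).
Going = (15 − 1) × 276 = 3864 mm.
Add landings: 3864 + 1463 + 1589 = 6916 mm.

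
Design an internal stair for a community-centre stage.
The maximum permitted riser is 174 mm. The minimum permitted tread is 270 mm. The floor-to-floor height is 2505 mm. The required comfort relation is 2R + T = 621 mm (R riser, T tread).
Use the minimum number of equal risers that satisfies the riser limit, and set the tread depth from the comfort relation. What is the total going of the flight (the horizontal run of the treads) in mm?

4018 mm

⌈2505/174⌉ = 15 risers.
Riser R = 2505 / 15 = 167 mm, within the 174 mm limit.
From 2R + T = 621: T = 621 − 334 = 287 mm.
15 risers give 14 treads; going = 14 × 287 = 4018 mm.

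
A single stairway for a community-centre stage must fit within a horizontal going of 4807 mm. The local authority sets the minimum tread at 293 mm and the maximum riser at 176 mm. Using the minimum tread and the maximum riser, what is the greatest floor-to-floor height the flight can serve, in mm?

2992 mm

4807 / 293 = 16.41, so 16 treads fit.
Risers = treads + 1 = 17.
Maximum height = 17 × 176 = 2992 mm.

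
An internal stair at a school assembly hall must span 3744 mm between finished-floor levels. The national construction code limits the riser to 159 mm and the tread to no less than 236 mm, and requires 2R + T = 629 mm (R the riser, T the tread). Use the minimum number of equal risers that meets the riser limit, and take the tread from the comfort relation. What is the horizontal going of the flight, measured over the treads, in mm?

3744 / 159 = 23.55, so 24 risers are needed.
Riser R = 3744 / 24 = 156 mm, within the 159 mm limit.
From 2R + T = 629: T = 629 − 312 = 317 mm.
Treads = 24 − 1 = 23; going = 23 × 317 = 7291 mm.

7291 mm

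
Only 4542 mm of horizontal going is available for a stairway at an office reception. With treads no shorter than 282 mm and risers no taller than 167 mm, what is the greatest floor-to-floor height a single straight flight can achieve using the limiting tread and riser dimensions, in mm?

Treads that fit: ⌊4542 / 282⌋ = 16.
Risers = treads + 1 = 17.
Maximum height = 17 × 167 = 2839 mm.

2839 mm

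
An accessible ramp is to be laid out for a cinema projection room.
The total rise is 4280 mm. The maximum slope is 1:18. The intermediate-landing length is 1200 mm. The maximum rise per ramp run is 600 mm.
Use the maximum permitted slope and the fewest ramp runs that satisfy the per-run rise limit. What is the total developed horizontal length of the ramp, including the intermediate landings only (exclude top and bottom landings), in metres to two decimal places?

85.44 m

At most 600 each: 4280/600 = 7.13, giving 8 ramp runs. That means 7 intermediate landings.
Ramp run (horizontal) at 1:18: 4280 × 18 = 77040 mm.
Intermediate landings: 7 × 1200 = 8400 mm.
Developed length = 77040 + 8400 = 85440 mm.
= 85.44 m.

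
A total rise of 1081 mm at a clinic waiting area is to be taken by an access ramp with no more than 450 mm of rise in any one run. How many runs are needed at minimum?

1081 / 450 = 2.402 → round up to 3 ramp runs.

3 runs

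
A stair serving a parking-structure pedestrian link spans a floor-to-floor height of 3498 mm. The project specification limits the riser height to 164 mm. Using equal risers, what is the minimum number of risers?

3498 / 164 = 21.329 → round up to 22 risers.

22 risers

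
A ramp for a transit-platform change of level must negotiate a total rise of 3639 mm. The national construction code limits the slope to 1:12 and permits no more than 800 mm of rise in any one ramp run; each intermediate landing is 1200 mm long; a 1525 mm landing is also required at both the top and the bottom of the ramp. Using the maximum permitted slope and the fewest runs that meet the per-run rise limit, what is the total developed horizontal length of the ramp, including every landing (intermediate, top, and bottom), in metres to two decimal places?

3639 / 800 = 4.55, so 5 ramp runs are needed. That means 4 intermediate landings.
Ramp run (horizontal) at 1:12: 3639 × 12 = 43668 mm.
4 intermediate landings contribute 4 × 1200 = 4800 mm.
Top and bottom landings: 2 × 1525 = 3050 mm.
Total = 43668 + 4800 + 3050 = 51518 mm.
= 51.52 m.

51.52 m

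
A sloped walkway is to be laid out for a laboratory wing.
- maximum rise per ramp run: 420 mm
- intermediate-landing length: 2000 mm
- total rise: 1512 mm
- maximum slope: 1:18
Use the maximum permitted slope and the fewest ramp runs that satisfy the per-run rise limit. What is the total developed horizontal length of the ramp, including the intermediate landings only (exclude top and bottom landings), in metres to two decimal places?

33.22 m

⌈1512/420⌉ = 4 ramp runs. That means 3 intermediate landings.
Ramp run (horizontal) at 1:18: 1512 × 18 = 27216 mm.
Intermediate landings: 3 × 2000 = 6000 mm.
Developed length = 27216 + 6000 = 33216 mm.
= 33.22 m.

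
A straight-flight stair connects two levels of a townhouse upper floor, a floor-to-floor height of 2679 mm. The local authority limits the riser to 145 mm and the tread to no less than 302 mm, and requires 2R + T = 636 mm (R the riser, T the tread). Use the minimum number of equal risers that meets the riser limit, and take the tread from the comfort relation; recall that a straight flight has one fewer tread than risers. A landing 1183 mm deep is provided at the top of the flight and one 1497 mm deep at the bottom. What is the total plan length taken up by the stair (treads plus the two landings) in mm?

2679 / 145 = 18.48, so 19 risers are needed.
R = 2679 ÷ 19 = 141 mm.
Tread T = 636 − 2 × 141 = 354 mm (≥ 302 mm).
19 risers give 18 treads; going = 18 × 354 = 6372 mm.
Add landings: 6372 + 1183 + 1497 = 9052 mm.

9052 mm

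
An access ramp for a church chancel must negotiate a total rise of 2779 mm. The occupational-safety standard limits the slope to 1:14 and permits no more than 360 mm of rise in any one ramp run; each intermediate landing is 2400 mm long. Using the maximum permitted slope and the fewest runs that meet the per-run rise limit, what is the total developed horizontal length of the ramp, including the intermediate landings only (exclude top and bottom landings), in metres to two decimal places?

55.71 m

⌈2779/360⌉ = 8 ramp runs. That means 7 intermediate landings.
Ramp run (horizontal) at 1:14: 2779 × 14 = 38906 mm.
7 intermediate landings contribute 7 × 2400 = 16800 mm.
Total developed length = 38906 + 16800 = 55706 mm.
= 55.71 m.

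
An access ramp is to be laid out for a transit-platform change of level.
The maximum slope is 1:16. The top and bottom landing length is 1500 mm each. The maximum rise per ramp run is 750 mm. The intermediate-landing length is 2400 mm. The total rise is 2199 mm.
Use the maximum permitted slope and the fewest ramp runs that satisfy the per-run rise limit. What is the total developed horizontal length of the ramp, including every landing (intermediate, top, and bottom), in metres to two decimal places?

⌈2199/750⌉ = 3 ramp runs. That means 2 intermediate landings.
Horizontal run for 2199 mm of rise at 1:16 is 2199 × 16 = 35184 mm.
Intermediate landings: 2 × 2400 = 4800 mm.
Top and bottom landings: 2 × 1500 = 3000 mm.
Total = 35184 + 4800 + 3000 = 42984 mm.
= 42.98 m.

42.98 m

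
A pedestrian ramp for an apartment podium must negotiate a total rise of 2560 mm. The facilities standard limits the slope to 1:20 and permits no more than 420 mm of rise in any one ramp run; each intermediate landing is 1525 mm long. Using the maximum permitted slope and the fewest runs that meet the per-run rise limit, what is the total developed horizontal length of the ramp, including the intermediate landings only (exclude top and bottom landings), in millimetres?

60350 mm

At most 420 each: 2560/420 = 6.10, giving 7 ramp runs. That means 6 intermediate landings.
Ramp run (horizontal) at 1:20: 2560 × 20 = 51200 mm.
Intermediate landings: 6 × 1525 = 9150 mm.
Total developed length = 51200 + 9150 = 60350 mm.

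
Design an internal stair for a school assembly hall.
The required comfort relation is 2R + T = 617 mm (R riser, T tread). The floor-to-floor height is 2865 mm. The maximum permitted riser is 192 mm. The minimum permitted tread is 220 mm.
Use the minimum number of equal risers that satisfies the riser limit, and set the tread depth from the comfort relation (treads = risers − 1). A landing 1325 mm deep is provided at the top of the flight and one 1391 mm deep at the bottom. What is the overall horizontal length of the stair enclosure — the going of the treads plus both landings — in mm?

2865 / 192 = 14.92, so 15 risers are needed.
Riser R = 2865 / 15 = 191 mm, within the 192 mm limit.
Tread T = 617 − 2 × 191 = 235 mm (≥ 220 mm).
Treads = 15 − 1 = 14; going = 14 × 235 = 3290 mm.
Add landings: 3290 + 1325 + 1391 = 6006 mm.

6006 mm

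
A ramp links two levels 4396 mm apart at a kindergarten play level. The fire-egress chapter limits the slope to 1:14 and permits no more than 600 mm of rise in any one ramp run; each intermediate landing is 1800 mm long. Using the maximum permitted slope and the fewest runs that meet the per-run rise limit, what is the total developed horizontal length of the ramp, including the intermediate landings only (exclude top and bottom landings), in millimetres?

74144 mm

4396 / 600 = 7.327 → round up to 8 ramp runs. That means 7 intermediate landings.
Horizontal run for 4396 mm of rise at 1:14 is 4396 × 14 = 61544 mm.
7 intermediate landings contribute 7 × 1800 = 12600 mm.
Total developed length = 61544 + 12600 = 74144 mm.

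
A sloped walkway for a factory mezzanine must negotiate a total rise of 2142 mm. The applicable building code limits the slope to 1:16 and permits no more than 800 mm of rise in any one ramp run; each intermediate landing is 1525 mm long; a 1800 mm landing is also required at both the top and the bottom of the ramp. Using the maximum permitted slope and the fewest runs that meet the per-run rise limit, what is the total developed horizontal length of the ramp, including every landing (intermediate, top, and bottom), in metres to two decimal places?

40.92 m

2142 / 800 = 2.68, so 3 ramp runs are needed. That means 2 intermediate landings.
Ramp run (horizontal) at 1:16: 2142 × 16 = 34272 mm.
Intermediate landings: 2 × 1525 = 3050 mm.
Top and bottom landings: 2 × 1800 = 3600 mm.
Total = 34272 + 3050 + 3600 = 40922 mm.
= 40.92 m.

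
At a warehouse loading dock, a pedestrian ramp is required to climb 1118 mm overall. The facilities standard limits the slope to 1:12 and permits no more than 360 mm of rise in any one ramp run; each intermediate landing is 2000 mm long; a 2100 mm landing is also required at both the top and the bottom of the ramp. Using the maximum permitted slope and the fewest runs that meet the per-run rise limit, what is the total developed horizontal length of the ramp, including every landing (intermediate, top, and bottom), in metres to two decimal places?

23.62 m

1118 / 360 = 3.11, so 4 ramp runs are needed. That means 3 intermediate landings.
Horizontal run for 1118 mm of rise at 1:12 is 1118 × 12 = 13416 mm.
Intermediate landings: 3 × 2000 = 6000 mm.
Top and bottom landings: 2 × 2100 = 4200 mm.
Total = 13416 + 6000 + 4200 = 23616 mm.
= 23.62 m.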